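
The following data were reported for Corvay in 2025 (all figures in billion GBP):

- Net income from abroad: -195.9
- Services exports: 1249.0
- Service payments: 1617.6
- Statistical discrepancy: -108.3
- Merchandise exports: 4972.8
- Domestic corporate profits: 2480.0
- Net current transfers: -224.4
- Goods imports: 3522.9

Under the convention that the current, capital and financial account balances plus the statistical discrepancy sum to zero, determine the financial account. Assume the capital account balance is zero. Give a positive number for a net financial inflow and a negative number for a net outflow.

-552.7

Goods balance = 4972.8 - 3522.9 = 1449.9
Services balance = 1249.0 - 1617.6 = -368.6
Trade balance (goods + services) = 1449.9 + (-368.6) = 1081.3
Net primary income = -195.9
Net secondary income = -224.4
Current account = 1081.3 + (-195.9) + (-224.4) = 661.0
Financial account = -(661.0 + (-108.3)) = -552.7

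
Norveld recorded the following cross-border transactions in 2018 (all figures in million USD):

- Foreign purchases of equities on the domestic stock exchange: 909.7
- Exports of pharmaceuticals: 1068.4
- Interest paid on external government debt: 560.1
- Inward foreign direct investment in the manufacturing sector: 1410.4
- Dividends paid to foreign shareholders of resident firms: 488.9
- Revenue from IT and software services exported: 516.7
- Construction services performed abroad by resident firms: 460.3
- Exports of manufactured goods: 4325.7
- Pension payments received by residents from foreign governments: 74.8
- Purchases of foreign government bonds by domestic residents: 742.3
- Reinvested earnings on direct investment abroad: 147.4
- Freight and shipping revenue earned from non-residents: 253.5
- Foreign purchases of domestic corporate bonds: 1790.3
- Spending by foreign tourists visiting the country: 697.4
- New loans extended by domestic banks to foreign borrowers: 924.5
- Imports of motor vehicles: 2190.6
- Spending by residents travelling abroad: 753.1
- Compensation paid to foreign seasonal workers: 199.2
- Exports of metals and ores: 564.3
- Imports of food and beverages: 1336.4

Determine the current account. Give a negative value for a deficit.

2580.2

Goods: 1068.4 - 1336.4 - 2190.6 + 4325.7 + 564.3 = 2431.4
Services: 253.5 - 753.1 + 460.3 + 697.4 + 516.7 = 1174.8
Primary income: -560.1 + 147.4 - 488.9 - 199.2 = -1100.8
Secondary income: 74.8
Current account = 2431.4 + 1174.8 + (-1100.8) + 74.8 = 2580.2
(Excluded from the current account — financial account: foreign purchases of equities on the domestic stock exchange 909.7, inward foreign direct investment in the manufacturing sector 1410.4, purchases of foreign government bonds by domestic residents 742.3, foreign purchases of domestic corporate bonds 1790.3, new loans extended by domestic banks to foreign borrowers 924.5.)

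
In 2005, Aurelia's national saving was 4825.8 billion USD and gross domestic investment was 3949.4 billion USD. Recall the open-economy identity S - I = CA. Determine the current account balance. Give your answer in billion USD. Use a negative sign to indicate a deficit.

876.4

CA = S - I = 4825.8 - 3949.4 = 876.4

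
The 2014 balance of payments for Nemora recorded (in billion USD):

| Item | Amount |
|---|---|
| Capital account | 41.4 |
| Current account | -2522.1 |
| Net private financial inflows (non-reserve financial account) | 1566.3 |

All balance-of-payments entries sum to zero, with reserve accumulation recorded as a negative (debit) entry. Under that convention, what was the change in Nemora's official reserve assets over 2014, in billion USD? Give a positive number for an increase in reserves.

-914.4

Official reserve transactions balance = -((-2522.1) + 41.4 + 1566.3) = 914.4
An accumulation of reserves is recorded as a debit (negative entry), so the change in the stock of reserves is the negative of that balance.
Change in official reserves = -(914.4) = -914.4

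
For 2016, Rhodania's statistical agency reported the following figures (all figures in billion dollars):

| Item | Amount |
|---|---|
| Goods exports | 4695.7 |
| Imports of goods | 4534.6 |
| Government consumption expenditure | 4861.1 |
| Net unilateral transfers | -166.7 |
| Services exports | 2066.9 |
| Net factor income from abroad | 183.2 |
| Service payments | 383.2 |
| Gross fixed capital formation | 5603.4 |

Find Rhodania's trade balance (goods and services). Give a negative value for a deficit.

Goods balance = 4695.7 - 4534.6 = 161.1
Services balance = 2066.9 - 383.2 = 1683.7
Trade balance (goods + services) = 161.1 + 1683.7 = 1844.8

1844.8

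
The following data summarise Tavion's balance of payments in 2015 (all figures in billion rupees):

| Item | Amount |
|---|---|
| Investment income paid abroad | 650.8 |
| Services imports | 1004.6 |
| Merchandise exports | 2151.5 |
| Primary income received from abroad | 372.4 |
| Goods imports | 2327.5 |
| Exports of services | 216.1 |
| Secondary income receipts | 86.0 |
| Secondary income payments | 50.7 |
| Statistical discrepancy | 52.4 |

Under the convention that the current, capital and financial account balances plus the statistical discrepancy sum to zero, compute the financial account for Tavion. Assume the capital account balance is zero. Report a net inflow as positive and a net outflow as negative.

Goods balance = 2151.5 - 2327.5 = -176.0
Services balance = 216.1 - 1004.6 = -788.5
Trade balance (goods + services) = -176.0 + (-788.5) = -964.5
Net primary income = 372.4 - 650.8 = -278.4
Net secondary income = 86.0 - 50.7 = 35.3
Current account = -964.5 + (-278.4) + 35.3 = -1207.6
Financial account = -(-1207.6 + 52.4) = 1155.2

1155.2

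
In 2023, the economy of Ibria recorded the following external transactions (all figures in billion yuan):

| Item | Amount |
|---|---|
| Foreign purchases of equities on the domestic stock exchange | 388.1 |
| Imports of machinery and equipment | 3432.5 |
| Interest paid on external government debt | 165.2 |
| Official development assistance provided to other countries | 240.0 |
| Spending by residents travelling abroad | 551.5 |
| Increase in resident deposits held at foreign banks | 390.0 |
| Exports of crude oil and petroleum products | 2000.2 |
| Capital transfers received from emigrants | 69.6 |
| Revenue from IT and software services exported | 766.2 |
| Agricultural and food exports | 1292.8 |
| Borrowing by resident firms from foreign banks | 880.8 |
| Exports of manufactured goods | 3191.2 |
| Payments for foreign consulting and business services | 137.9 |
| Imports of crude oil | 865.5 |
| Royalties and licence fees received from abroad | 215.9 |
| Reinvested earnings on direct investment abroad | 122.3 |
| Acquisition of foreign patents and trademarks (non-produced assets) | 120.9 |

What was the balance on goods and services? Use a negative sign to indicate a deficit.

2478.9

Goods: 1292.8 - 865.5 - 3432.5 + 3191.2 + 2000.2 = 2186.2
Services: 215.9 - 551.5 + 766.2 - 137.9 = 292.7
Trade balance = 2186.2 + 292.7 = 2478.9
(Excluded from the trade balance — financial account: foreign purchases of equities on the domestic stock exchange 388.1, increase in resident deposits held at foreign banks 390.0, borrowing by resident firms from foreign banks 880.8; primary income: interest paid on external government debt 165.2, reinvested earnings on direct investment abroad 122.3; secondary income: official development assistance provided to other countries 240.0; capital account: capital transfers received from emigrants 69.6, acquisition of foreign patents and trademarks (non-produced assets) 120.9.)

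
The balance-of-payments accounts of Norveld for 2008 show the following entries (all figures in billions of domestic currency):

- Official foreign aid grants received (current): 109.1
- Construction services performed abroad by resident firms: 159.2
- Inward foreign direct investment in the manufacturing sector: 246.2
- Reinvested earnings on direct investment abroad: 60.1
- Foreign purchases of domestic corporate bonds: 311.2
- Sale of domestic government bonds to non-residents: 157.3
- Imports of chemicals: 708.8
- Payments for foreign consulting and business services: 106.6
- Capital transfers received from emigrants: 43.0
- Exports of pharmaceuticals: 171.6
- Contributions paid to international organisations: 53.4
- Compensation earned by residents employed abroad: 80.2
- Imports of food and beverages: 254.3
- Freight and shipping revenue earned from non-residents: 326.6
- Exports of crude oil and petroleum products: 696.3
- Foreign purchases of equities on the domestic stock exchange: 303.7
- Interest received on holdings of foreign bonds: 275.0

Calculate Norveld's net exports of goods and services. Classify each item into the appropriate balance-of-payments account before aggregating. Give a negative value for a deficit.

Goods: -254.3 + 171.6 + 696.3 - 708.8 = -95.2
Services: 159.2 - 106.6 + 326.6 = 379.2
Trade balance = -95.2 + 379.2 = 284.0
(Excluded from the trade balance — secondary income: official foreign aid grants received (current) 109.1, contributions paid to international organisations 53.4; financial account: inward foreign direct investment in the manufacturing sector 246.2, foreign purchases of domestic corporate bonds 311.2, sale of domestic government bonds to non-residents 157.3, foreign purchases of equities on the domestic stock exchange 303.7; primary income: reinvested earnings on direct investment abroad 60.1, compensation earned by residents employed abroad 80.2, interest received on holdings of foreign bonds 275.0; capital account: capital transfers received from emigrants 43.0.)

284.0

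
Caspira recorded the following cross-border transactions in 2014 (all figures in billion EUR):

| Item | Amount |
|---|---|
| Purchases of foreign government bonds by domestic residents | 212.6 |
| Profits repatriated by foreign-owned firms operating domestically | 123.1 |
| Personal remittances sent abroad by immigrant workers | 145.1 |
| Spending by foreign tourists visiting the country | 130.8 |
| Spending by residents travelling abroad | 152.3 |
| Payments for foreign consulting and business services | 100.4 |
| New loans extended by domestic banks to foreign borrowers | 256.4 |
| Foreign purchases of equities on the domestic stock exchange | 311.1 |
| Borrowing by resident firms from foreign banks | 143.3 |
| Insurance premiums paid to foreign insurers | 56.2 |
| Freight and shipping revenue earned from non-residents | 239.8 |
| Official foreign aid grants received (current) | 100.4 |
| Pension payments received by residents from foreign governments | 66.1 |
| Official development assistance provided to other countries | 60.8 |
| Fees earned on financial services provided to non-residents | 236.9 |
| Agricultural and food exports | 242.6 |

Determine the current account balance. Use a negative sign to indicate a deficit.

378.7

Goods: 242.6
Services: 239.8 + 236.9 + 130.8 - 56.2 - 152.3 - 100.4 = 298.6
Primary income: -123.1
Secondary income: 66.1 - 60.8 - 145.1 + 100.4 = -39.4
Current account = 242.6 + 298.6 + (-123.1) + (-39.4) = 378.7
(Excluded from the current account — financial account: purchases of foreign government bonds by domestic residents 212.6, new loans extended by domestic banks to foreign borrowers 256.4, foreign purchases of equities on the domestic stock exchange 311.1, borrowing by resident firms from foreign banks 143.3.)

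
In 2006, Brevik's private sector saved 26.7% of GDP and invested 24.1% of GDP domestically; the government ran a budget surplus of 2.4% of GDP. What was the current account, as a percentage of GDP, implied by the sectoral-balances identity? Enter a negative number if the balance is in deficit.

By the sectoral-balances identity, CA = (S_private - I) + (T - G).
Private balance = 26.7 - 24.1 = 2.6
Government balance (T - G) = 2.4
CA = 2.6 + 2.4 = 5.0

5.0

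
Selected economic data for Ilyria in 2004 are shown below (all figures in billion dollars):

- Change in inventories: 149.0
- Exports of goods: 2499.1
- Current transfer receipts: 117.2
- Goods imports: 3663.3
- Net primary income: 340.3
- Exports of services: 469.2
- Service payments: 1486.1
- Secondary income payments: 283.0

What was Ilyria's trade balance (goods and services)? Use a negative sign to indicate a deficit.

-2181.1

Goods balance = 2499.1 - 3663.3 = -1164.2
Services balance = 469.2 - 1486.1 = -1016.9
Trade balance (goods + services) = -1164.2 + (-1016.9) = -2181.1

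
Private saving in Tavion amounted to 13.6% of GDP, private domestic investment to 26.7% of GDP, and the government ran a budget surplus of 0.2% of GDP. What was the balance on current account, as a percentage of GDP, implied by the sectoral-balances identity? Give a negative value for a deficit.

By the sectoral-balances identity, CA = (S_private - I) + (T - G).
Private balance = 13.6 - 26.7 = -13.1
Government balance (T - G) = 0.2
CA = -13.1 + 0.2 = -12.9

-12.9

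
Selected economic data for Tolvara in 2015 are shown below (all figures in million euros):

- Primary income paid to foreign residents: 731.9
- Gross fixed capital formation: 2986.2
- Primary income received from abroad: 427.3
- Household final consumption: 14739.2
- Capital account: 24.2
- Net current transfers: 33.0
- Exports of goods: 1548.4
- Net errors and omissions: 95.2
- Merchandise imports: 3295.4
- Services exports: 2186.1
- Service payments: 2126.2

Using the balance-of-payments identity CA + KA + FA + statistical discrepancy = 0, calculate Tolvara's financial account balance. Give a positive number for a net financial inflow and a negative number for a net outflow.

Goods balance = 1548.4 - 3295.4 = -1747.0
Services balance = 2186.1 - 2126.2 = 59.9
Trade balance (goods + services) = -1747.0 + 59.9 = -1687.1
Net primary income = 427.3 - 731.9 = -304.6
Net secondary income = 33.0
Current account = -1687.1 + (-304.6) + 33.0 = -1958.7
Financial account = -(-1958.7 + 24.2 + 95.2) = 1839.3

1839.3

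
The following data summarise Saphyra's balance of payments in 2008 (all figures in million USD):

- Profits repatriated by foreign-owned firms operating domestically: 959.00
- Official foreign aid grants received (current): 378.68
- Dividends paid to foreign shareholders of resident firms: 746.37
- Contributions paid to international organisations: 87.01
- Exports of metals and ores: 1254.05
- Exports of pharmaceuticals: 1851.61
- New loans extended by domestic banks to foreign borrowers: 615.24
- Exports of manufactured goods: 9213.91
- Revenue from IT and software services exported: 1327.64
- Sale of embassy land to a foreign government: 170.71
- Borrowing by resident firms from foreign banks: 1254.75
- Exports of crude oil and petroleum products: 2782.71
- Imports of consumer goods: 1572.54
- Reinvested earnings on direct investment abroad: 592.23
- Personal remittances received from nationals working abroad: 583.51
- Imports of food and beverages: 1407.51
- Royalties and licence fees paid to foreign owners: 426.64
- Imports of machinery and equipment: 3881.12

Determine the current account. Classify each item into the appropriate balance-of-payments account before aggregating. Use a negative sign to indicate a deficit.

Goods: -1407.51 - 1572.54 - 3881.12 + 9213.91 + 2782.71 + 1254.05 + 1851.61 = 8241.11
Services: -426.64 + 1327.64 = 901.00
Primary income: -959.00 - 746.37 + 592.23 = -1113.14
Secondary income: 583.51 + 378.68 - 87.01 = 875.18
Current account = 8241.11 + 901.00 + (-1113.14) + 875.18 = 8904.15
(Excluded from the current account — financial account: new loans extended by domestic banks to foreign borrowers 615.24, borrowing by resident firms from foreign banks 1254.75; capital account: sale of embassy land to a foreign government 170.71.)

8904.15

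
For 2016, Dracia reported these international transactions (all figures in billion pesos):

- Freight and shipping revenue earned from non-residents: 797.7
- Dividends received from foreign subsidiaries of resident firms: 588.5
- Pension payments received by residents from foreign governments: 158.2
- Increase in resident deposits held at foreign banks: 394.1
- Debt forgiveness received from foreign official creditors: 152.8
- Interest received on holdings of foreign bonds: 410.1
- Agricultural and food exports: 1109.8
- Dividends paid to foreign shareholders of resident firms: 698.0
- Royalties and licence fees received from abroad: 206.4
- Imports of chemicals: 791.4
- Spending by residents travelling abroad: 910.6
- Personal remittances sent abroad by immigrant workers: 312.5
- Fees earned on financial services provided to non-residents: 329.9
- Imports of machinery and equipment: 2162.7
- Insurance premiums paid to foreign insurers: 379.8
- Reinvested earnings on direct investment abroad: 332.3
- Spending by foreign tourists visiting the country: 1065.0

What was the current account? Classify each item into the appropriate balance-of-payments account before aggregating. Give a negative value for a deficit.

Goods: -2162.7 + 1109.8 - 791.4 = -1844.3
Services: 206.4 + 329.9 + 797.7 + 1065.0 - 910.6 - 379.8 = 1108.6
Primary income: 332.3 + 410.1 + 588.5 - 698.0 = 632.9
Secondary income: -312.5 + 158.2 = -154.3
Current account = (-1844.3) + 1108.6 + 632.9 + (-154.3) = -257.1
(Excluded from the current account — financial account: increase in resident deposits held at foreign banks 394.1; capital account: debt forgiveness received from foreign official creditors 152.8.)

-257.1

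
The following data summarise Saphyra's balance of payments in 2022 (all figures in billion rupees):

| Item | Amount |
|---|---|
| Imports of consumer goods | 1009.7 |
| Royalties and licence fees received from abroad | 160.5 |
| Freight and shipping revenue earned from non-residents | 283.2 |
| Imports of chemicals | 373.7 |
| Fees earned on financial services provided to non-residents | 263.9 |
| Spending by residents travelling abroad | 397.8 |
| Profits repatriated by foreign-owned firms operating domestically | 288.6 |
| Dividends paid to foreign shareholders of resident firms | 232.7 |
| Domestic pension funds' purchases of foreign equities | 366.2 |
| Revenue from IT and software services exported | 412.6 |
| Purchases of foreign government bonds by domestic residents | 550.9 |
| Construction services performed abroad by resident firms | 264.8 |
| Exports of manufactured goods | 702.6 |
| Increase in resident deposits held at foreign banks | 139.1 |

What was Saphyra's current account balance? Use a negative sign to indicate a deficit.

Goods: -1009.7 - 373.7 + 702.6 = -680.8
Services: 160.5 + 412.6 + 264.8 + 283.2 - 397.8 + 263.9 = 987.2
Primary income: -232.7 - 288.6 = -521.3
Current account = (-680.8) + 987.2 + (-521.3) = -214.9
(Excluded from the current account — financial account: domestic pension funds' purchases of foreign equities 366.2, purchases of foreign government bonds by domestic residents 550.9, increase in resident deposits held at foreign banks 139.1.)

-214.9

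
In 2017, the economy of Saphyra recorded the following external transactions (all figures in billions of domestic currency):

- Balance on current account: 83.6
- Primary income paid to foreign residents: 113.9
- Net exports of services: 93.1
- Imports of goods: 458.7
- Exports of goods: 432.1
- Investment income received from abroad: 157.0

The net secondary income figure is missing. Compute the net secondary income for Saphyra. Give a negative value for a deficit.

-26.0

Current account = goods balance + services balance + net primary income + net secondary income
Sum of the known components = 109.6
Net secondary income = CA - (known components) = 83.6 - 109.6 = -26.0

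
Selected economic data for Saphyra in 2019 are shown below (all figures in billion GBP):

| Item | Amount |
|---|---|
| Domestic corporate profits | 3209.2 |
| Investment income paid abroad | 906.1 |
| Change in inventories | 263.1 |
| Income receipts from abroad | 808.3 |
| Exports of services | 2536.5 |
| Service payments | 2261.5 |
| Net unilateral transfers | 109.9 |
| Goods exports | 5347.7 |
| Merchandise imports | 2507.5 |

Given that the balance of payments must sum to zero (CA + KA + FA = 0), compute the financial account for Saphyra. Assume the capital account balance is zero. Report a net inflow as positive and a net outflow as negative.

Goods balance = 5347.7 - 2507.5 = 2840.2
Services balance = 2536.5 - 2261.5 = 275.0
Trade balance (goods + services) = 2840.2 + 275.0 = 3115.2
Net primary income = 808.3 - 906.1 = -97.8
Net secondary income = 109.9
Current account = 3115.2 + (-97.8) + 109.9 = 3127.3
Financial account = -(3127.3) = -3127.3

-3127.3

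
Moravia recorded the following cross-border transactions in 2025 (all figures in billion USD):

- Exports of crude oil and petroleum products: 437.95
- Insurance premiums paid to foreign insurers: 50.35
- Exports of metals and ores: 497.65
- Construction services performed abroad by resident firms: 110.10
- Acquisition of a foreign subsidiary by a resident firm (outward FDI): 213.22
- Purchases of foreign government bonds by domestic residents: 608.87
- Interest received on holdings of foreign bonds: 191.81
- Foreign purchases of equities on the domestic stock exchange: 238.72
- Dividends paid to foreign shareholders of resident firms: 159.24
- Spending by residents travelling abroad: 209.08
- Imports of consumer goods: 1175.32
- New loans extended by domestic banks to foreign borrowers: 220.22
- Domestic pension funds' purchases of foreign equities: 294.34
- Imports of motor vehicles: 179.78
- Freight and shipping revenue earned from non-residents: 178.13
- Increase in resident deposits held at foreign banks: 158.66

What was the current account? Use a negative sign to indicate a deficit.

Goods: -179.78 - 1175.32 + 497.65 + 437.95 = -419.50
Services: 178.13 - 209.08 + 110.10 - 50.35 = 28.80
Primary income: -159.24 + 191.81 = 32.57
Current account = (-419.50) + 28.80 + 32.57 = -358.13
(Excluded from the current account — financial account: acquisition of a foreign subsidiary by a resident firm (outward FDI) 213.22, purchases of foreign government bonds by domestic residents 608.87, foreign purchases of equities on the domestic stock exchange 238.72, new loans extended by domestic banks to foreign borrowers 220.22, domestic pension funds' purchases of foreign equities 294.34, increase in resident deposits held at foreign banks 158.66.)

-358.13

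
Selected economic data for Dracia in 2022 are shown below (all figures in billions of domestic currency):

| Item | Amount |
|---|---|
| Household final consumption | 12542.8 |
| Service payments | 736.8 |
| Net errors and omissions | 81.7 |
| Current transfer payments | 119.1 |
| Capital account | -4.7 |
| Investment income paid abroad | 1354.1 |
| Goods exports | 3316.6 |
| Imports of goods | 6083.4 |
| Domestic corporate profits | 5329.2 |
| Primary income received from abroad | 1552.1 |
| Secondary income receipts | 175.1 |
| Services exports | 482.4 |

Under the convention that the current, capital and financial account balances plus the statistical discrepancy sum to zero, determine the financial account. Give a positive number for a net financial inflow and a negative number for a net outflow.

Goods balance = 3316.6 - 6083.4 = -2766.8
Services balance = 482.4 - 736.8 = -254.4
Trade balance (goods + services) = -2766.8 + (-254.4) = -3021.2
Net primary income = 1552.1 - 1354.1 = 198.0
Net secondary income = 175.1 - 119.1 = 56.0
Current account = -3021.2 + 198.0 + 56.0 = -2767.2
Financial account = -(-2767.2 + (-4.7) + 81.7) = 2690.2

2690.2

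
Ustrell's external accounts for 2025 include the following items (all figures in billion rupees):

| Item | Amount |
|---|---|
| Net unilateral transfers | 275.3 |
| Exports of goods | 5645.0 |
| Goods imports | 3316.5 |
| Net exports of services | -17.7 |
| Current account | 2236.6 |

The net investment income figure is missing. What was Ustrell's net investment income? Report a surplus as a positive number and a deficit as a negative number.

-349.5

Current account = goods balance + services balance + net primary income + net secondary income
Sum of the known components = 2586.1
Net investment income = CA - (known components) = 2236.6 - 2586.1 = -349.5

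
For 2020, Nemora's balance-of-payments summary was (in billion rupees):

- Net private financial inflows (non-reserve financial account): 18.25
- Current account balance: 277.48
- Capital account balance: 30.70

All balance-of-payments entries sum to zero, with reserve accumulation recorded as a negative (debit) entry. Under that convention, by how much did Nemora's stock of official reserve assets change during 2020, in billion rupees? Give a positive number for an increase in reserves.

Official reserve transactions balance = -(277.48 + 30.70 + 18.25) = -326.43
An accumulation of reserves is recorded as a debit (negative entry), so the change in the stock of reserves is the negative of that balance.
Change in official reserves = -(-326.43) = 326.43

326.43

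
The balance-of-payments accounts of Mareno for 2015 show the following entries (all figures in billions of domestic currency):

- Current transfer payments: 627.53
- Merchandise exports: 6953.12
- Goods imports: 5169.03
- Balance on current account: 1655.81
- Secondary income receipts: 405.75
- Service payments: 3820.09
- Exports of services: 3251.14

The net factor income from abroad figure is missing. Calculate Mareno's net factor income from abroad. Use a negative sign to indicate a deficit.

Current account = goods balance + services balance + net primary income + net secondary income
Sum of the known components = 993.36
Net factor income from abroad = CA - (known components) = 1655.81 - 993.36 = 662.45

662.45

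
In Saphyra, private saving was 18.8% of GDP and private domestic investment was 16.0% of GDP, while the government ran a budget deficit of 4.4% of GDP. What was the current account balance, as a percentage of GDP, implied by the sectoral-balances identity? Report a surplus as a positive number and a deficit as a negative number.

By the sectoral-balances identity, CA = (S_private - I) + (T - G).
Private balance = 18.8 - 16.0 = 2.8
Government balance (T - G) = -4.4
CA = 2.8 + (-4.4) = -1.6

-1.6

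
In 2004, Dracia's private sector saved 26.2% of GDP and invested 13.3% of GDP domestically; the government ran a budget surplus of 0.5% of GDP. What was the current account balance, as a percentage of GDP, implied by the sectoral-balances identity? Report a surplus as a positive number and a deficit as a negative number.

13.4

By the sectoral-balances identity, CA = (S_private - I) + (T - G).
Private balance = 26.2 - 13.3 = 12.9
Government balance (T - G) = 0.5
CA = 12.9 + 0.5 = 13.4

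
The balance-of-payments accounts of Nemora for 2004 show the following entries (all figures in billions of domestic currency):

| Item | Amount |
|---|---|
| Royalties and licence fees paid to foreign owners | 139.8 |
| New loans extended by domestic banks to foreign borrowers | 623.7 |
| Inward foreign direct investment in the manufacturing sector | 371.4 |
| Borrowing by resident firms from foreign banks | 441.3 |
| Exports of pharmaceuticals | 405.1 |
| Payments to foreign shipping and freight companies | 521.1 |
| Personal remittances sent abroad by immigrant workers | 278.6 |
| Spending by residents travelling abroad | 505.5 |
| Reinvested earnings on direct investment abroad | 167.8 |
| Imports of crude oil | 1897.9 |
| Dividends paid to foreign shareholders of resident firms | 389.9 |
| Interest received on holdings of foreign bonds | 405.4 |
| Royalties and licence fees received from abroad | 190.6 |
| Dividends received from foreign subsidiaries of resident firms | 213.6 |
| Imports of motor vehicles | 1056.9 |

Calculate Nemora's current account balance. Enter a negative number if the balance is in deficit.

Goods: 405.1 - 1056.9 - 1897.9 = -2549.7
Services: -521.1 - 505.5 - 139.8 + 190.6 = -975.8
Primary income: 213.6 + 405.4 + 167.8 - 389.9 = 396.9
Secondary income: -278.6
Current account = (-2549.7) + (-975.8) + 396.9 + (-278.6) = -3407.2
(Excluded from the current account — financial account: new loans extended by domestic banks to foreign borrowers 623.7, inward foreign direct investment in the manufacturing sector 371.4, borrowing by resident firms from foreign banks 441.3.)

-3407.2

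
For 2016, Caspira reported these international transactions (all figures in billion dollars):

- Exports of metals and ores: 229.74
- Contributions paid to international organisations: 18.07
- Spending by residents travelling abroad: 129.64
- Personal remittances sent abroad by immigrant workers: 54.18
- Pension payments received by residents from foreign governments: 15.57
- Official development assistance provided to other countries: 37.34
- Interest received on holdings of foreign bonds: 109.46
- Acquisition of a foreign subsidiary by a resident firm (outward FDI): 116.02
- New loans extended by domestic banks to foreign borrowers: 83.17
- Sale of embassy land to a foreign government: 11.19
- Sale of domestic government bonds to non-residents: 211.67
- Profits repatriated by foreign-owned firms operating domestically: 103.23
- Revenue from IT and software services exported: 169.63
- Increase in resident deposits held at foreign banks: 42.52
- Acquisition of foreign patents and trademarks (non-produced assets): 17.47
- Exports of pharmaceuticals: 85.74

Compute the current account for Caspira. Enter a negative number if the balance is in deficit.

267.68

Goods: 229.74 + 85.74 = 315.48
Services: -129.64 + 169.63 = 39.99
Primary income: -103.23 + 109.46 = 6.23
Secondary income: -37.34 - 54.18 + 15.57 - 18.07 = -94.02
Current account = 315.48 + 39.99 + 6.23 + (-94.02) = 267.68
(Excluded from the current account — financial account: acquisition of a foreign subsidiary by a resident firm (outward FDI) 116.02, new loans extended by domestic banks to foreign borrowers 83.17, sale of domestic government bonds to non-residents 211.67, increase in resident deposits held at foreign banks 42.52; capital account: sale of embassy land to a foreign government 11.19, acquisition of foreign patents and trademarks (non-produced assets) 17.47.)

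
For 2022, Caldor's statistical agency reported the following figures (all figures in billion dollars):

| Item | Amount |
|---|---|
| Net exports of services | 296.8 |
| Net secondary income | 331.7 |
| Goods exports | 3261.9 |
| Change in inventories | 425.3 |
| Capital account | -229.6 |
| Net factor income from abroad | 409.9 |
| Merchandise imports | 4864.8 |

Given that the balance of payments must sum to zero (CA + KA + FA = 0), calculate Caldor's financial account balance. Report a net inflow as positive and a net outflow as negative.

794.1

Goods balance = 3261.9 - 4864.8 = -1602.9
Services balance = 296.8
Trade balance (goods + services) = -1602.9 + 296.8 = -1306.1
Net primary income = 409.9
Net secondary income = 331.7
Current account = -1306.1 + 409.9 + 331.7 = -564.5
Financial account = -(-564.5 + (-229.6)) = 794.1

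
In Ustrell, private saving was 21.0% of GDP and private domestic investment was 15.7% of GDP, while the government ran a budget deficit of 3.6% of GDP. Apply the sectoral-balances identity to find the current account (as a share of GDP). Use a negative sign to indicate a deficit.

1.7

By the sectoral-balances identity, CA = (S_private - I) + (T - G).
Private balance = 21.0 - 15.7 = 5.3
Government balance (T - G) = -3.6
CA = 5.3 + (-3.6) = 1.7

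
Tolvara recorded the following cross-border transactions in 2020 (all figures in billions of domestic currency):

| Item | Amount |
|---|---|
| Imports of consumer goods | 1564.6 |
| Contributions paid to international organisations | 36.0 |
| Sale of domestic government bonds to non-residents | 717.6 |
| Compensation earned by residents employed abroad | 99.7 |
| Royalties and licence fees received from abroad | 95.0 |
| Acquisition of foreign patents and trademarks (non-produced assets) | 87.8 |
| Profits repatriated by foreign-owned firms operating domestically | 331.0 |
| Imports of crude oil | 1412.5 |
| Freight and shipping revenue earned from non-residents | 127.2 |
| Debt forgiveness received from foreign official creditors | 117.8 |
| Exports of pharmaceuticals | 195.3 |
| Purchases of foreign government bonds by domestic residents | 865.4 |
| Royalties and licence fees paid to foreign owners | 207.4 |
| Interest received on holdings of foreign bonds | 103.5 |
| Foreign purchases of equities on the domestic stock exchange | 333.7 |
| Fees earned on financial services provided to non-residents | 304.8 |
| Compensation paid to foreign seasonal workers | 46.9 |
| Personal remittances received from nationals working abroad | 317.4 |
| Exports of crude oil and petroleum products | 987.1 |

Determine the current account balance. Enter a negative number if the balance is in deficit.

Goods: 195.3 + 987.1 - 1564.6 - 1412.5 = -1794.7
Services: 95.0 - 207.4 + 304.8 + 127.2 = 319.6
Primary income: 99.7 - 46.9 - 331.0 + 103.5 = -174.7
Secondary income: -36.0 + 317.4 = 281.4
Current account = (-1794.7) + 319.6 + (-174.7) + 281.4 = -1368.4
(Excluded from the current account — financial account: sale of domestic government bonds to non-residents 717.6, purchases of foreign government bonds by domestic residents 865.4, foreign purchases of equities on the domestic stock exchange 333.7; capital account: acquisition of foreign patents and trademarks (non-produced assets) 87.8, debt forgiveness received from foreign official creditors 117.8.)

-1368.4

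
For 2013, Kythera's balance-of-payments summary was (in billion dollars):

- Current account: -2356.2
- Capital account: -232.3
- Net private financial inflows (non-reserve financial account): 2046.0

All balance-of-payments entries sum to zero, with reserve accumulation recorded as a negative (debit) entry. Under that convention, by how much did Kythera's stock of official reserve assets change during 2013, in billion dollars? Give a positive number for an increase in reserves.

-542.5

Official reserve transactions balance = -((-2356.2) + (-232.3) + 2046.0) = 542.5
An accumulation of reserves is recorded as a debit (negative entry), so the change in the stock of reserves is the negative of that balance.
Change in official reserves = -(542.5) = -542.5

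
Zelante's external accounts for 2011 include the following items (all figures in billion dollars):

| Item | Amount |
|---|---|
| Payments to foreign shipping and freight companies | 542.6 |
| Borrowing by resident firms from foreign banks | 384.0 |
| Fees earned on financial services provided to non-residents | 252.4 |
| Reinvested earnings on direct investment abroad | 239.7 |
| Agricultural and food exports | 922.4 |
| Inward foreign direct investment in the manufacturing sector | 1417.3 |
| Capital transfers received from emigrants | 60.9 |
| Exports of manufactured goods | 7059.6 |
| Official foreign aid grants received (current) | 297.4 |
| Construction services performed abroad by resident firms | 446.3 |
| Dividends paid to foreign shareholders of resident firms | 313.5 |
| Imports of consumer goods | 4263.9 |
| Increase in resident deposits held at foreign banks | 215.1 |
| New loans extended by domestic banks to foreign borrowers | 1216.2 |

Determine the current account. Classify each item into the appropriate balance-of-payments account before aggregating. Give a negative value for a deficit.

4097.8

Goods: 922.4 + 7059.6 - 4263.9 = 3718.1
Services: 252.4 + 446.3 - 542.6 = 156.1
Primary income: -313.5 + 239.7 = -73.8
Secondary income: 297.4
Current account = 3718.1 + 156.1 + (-73.8) + 297.4 = 4097.8
(Excluded from the current account — financial account: borrowing by resident firms from foreign banks 384.0, inward foreign direct investment in the manufacturing sector 1417.3, increase in resident deposits held at foreign banks 215.1, new loans extended by domestic banks to foreign borrowers 1216.2; capital account: capital transfers received from emigrants 60.9.)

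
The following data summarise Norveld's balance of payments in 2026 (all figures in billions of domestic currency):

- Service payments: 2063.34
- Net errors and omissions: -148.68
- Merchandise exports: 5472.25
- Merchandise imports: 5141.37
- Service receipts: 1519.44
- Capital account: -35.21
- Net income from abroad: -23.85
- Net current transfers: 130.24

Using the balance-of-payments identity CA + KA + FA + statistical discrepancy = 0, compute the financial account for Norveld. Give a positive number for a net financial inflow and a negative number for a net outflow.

Goods balance = 5472.25 - 5141.37 = 330.88
Services balance = 1519.44 - 2063.34 = -543.90
Trade balance (goods + services) = 330.88 + (-543.90) = -213.02
Net primary income = -23.85
Net secondary income = 130.24
Current account = -213.02 + (-23.85) + 130.24 = -106.63
Financial account = -(-106.63 + (-35.21) + (-148.68)) = 290.52

290.52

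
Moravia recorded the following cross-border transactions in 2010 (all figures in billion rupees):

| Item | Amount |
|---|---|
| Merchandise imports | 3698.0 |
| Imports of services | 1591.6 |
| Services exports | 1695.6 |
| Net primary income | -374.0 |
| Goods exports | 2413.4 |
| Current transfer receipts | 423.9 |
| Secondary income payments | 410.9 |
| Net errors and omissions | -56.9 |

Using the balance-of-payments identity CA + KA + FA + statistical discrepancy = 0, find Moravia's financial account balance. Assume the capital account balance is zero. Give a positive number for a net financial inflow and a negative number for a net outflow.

Goods balance = 2413.4 - 3698.0 = -1284.6
Services balance = 1695.6 - 1591.6 = 104.0
Trade balance (goods + services) = -1284.6 + 104.0 = -1180.6
Net primary income = -374.0
Net secondary income = 423.9 - 410.9 = 13.0
Current account = -1180.6 + (-374.0) + 13.0 = -1541.6
Financial account = -(-1541.6 + (-56.9)) = 1598.5

1598.5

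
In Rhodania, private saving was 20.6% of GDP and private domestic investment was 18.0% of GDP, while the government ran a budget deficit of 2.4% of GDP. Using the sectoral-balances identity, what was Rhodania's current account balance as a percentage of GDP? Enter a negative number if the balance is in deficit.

0.2

By the sectoral-balances identity, CA = (S_private - I) + (T - G).
Private balance = 20.6 - 18.0 = 2.6
Government balance (T - G) = -2.4
CA = 2.6 + (-2.4) = 0.2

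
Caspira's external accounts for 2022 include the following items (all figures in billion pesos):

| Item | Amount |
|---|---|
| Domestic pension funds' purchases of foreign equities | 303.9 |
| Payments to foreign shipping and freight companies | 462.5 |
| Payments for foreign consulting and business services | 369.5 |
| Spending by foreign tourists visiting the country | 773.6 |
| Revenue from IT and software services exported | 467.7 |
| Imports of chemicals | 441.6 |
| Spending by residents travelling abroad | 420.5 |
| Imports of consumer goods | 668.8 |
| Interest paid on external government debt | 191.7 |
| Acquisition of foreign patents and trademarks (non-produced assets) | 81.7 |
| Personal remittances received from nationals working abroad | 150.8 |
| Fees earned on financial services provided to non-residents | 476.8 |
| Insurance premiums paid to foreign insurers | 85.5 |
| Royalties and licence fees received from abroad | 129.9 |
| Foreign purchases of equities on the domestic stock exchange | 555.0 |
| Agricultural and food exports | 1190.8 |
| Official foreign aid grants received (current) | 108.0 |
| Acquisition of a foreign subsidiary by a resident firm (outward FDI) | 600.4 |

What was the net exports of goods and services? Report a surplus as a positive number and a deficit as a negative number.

Goods: -668.8 - 441.6 + 1190.8 = 80.4
Services: -369.5 + 467.7 - 420.5 - 462.5 + 476.8 + 773.6 + 129.9 - 85.5 = 510.0
Trade balance = 80.4 + 510.0 = 590.4
(Excluded from the trade balance — financial account: domestic pension funds' purchases of foreign equities 303.9, foreign purchases of equities on the domestic stock exchange 555.0, acquisition of a foreign subsidiary by a resident firm (outward FDI) 600.4; primary income: interest paid on external government debt 191.7; capital account: acquisition of foreign patents and trademarks (non-produced assets) 81.7; secondary income: personal remittances received from nationals working abroad 150.8, official foreign aid grants received (current) 108.0.)

590.4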